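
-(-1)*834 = 834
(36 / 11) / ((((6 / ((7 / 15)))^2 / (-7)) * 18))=-343 / 44550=-0.01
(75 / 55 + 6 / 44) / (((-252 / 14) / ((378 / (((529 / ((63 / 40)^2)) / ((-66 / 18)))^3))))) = 194177156693751 / 1212710002688000000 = 0.00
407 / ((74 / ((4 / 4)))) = 11 / 2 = 5.50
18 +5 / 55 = 199 / 11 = 18.09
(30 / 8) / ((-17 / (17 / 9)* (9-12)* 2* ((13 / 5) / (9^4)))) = 18225 / 104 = 175.24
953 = 953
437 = 437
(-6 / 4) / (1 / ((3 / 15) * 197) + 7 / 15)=-8865 / 2908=-3.05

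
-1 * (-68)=68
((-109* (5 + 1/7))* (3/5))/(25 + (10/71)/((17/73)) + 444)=-14208804/19838455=-0.72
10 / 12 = 5 / 6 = 0.83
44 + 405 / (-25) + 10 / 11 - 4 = 1359 / 55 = 24.71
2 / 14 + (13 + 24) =260 / 7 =37.14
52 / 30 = 26 / 15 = 1.73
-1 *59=-59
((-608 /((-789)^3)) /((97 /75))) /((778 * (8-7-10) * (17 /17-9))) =0.00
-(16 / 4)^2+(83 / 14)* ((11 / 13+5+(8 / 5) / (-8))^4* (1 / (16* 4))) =1249806957843 / 15994160000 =78.14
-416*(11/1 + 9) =-8320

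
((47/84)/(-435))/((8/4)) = -47/73080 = -0.00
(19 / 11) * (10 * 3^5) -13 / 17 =784747 / 187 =4196.51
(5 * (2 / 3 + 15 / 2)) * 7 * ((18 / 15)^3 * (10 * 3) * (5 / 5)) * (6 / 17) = 444528 / 85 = 5229.74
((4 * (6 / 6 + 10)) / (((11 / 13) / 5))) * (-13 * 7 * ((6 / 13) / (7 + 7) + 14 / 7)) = -48100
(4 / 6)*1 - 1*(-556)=1670 / 3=556.67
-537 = -537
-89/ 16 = -5.56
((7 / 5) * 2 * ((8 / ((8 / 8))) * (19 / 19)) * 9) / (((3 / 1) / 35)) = 2352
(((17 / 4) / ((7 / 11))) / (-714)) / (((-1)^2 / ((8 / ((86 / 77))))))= -121 / 1806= -0.07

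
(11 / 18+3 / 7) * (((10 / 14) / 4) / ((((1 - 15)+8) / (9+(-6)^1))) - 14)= -34453 / 2352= -14.65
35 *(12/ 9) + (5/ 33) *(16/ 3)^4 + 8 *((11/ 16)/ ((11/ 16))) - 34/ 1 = 382922/ 2673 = 143.26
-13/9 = -1.44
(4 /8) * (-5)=-5 /2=-2.50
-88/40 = -11/5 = -2.20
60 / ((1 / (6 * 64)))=23040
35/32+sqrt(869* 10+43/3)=35/32+sqrt(78339)/3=94.39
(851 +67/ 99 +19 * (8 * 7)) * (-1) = -189652/ 99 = -1915.68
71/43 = 1.65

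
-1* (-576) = 576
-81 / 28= -2.89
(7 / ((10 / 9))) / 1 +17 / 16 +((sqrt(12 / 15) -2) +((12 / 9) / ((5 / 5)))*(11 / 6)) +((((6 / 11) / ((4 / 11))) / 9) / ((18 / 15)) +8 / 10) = 2*sqrt(5) / 5 +2099 / 240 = 9.64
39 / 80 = 0.49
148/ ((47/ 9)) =1332/ 47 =28.34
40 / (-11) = -40 / 11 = -3.64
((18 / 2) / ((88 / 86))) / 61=387 / 2684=0.14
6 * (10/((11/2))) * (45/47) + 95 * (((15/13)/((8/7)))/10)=2154615/107536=20.04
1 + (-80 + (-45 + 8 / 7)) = -860 / 7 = -122.86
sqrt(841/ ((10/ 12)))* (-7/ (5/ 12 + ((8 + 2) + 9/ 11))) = -26796* sqrt(30)/ 7415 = -19.79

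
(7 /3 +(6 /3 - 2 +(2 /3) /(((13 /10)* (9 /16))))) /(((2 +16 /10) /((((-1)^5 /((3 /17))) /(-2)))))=96815 /37908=2.55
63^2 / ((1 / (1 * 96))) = 381024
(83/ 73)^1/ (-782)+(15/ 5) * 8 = 1369981/ 57086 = 24.00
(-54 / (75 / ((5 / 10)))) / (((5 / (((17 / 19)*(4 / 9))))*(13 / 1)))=-68 / 30875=-0.00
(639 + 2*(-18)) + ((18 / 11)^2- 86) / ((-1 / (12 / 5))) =485799 / 605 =802.97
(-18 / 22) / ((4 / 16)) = -36 / 11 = -3.27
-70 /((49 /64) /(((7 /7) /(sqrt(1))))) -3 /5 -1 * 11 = -3606 /35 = -103.03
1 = 1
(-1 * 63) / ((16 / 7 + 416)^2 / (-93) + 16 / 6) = 287091 / 8561032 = 0.03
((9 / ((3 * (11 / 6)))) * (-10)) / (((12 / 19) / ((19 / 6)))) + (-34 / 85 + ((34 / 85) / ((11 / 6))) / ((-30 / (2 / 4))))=-45347 / 550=-82.45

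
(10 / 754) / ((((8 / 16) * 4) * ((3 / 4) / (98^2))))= 96040 / 1131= 84.92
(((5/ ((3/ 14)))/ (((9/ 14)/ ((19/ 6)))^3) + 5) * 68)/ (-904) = -2804657195/ 13345074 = -210.16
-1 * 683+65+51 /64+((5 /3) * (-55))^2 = 4484491 /576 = 7785.57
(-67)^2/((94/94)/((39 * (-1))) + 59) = 175071/2300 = 76.12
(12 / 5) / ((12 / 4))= 4 / 5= 0.80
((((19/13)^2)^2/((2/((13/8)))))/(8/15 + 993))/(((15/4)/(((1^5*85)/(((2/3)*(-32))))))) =-33231855/8381924096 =-0.00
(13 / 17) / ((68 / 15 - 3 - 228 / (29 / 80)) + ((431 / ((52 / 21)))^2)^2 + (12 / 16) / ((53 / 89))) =2191400989440 / 2630268059908828140367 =0.00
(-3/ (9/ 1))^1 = -1/ 3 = -0.33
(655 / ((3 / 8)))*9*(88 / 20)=69168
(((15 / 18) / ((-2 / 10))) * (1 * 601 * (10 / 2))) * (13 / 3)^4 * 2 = -2145645125 / 243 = -8829815.33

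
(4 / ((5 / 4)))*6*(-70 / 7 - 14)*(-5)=2304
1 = 1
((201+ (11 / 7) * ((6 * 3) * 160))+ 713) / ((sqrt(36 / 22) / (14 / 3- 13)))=-475975 * sqrt(22) / 63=-35436.84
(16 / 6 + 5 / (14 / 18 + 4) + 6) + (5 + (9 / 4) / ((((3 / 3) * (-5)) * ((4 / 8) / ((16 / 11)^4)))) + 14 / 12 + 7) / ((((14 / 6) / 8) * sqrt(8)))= 1253 / 129 + 573389 * sqrt(2) / 73205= 20.79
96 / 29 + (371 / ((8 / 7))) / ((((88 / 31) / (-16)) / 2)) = -3656.10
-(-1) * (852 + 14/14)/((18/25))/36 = 21325/648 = 32.91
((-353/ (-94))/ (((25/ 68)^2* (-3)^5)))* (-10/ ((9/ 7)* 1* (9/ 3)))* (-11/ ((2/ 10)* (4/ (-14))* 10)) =219948652/ 38545875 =5.71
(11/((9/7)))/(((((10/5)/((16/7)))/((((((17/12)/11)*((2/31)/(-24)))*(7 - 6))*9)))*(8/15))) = -85/1488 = -0.06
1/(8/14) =7/4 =1.75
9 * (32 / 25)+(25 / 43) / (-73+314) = 2985169 / 259075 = 11.52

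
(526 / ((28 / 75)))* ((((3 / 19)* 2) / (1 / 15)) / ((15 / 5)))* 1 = 295875 / 133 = 2224.62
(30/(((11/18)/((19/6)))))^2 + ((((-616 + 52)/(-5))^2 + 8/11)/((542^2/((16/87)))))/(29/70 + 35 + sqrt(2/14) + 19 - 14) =8592681577953280132/355567341216505 - 13514368 * sqrt(7)/19394582248173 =24166.12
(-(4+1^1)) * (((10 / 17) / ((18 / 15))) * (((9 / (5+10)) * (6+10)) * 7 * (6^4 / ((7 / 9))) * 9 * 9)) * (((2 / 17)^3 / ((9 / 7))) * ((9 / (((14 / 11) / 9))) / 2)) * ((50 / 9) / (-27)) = 15396480000 / 83521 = 184342.62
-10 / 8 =-5 / 4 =-1.25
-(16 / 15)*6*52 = -1664 / 5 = -332.80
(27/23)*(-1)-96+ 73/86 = -190531/1978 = -96.33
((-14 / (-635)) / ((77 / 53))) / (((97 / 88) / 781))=662288 / 61595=10.75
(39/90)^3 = 2197/27000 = 0.08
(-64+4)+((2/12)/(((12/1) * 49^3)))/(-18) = -9148386241/152473104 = -60.00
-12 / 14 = -6 / 7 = -0.86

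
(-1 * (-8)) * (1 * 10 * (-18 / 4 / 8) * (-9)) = 405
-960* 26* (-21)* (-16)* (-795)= 6667315200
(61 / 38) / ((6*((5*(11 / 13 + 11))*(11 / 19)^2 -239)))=-15067 / 12341484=-0.00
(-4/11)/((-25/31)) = 124/275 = 0.45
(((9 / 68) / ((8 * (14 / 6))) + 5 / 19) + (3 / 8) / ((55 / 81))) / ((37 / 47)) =153836029 / 147236320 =1.04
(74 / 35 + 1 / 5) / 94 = 81 / 3290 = 0.02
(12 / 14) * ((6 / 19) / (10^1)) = 18 / 665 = 0.03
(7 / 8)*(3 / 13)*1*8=21 / 13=1.62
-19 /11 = -1.73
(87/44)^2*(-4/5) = -7569/2420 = -3.13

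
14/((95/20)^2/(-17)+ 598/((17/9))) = 3808/85751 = 0.04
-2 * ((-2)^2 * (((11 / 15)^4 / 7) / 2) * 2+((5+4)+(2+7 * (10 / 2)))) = -32719628 / 354375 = -92.33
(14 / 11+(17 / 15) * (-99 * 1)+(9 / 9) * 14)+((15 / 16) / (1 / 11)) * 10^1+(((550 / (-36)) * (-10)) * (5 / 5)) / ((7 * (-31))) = 4720831 / 859320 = 5.49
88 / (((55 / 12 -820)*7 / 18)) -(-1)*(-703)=-48170993 / 68495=-703.28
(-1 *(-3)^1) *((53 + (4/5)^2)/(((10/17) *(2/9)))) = 615519/500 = 1231.04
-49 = -49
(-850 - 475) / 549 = -1325 / 549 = -2.41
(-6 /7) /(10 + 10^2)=-3 /385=-0.01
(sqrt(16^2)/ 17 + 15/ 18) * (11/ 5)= 1991/ 510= 3.90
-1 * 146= -146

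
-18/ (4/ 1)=-9/ 2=-4.50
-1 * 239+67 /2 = -411 /2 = -205.50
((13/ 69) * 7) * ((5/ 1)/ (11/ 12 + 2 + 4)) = 1820/ 1909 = 0.95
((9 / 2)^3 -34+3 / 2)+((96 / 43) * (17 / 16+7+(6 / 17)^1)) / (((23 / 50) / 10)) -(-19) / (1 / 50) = 190600097 / 134504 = 1417.06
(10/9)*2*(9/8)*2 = 5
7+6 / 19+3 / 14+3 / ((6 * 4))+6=14529 / 1064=13.66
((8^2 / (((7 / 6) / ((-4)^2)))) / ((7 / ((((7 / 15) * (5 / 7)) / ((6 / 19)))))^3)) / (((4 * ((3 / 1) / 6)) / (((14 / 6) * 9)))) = 877952 / 27783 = 31.60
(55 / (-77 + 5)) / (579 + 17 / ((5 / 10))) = -55 / 44136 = -0.00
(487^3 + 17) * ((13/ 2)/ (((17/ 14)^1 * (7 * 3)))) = 500505720/ 17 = 29441512.94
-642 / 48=-13.38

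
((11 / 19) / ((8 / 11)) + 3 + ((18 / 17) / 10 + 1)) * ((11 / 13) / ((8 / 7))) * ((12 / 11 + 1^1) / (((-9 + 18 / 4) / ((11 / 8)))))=-12462527 / 5374720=-2.32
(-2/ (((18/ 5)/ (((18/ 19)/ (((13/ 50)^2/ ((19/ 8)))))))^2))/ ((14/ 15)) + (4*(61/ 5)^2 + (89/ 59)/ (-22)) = 5347353503403/ 12975262300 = 412.12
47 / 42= 1.12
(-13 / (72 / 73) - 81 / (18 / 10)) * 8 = -4189 / 9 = -465.44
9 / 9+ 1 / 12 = 13 / 12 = 1.08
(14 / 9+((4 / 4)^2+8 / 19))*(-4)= -2036 / 171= -11.91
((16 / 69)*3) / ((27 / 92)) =2.37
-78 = -78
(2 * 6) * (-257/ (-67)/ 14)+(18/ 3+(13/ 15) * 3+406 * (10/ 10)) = 979947/ 2345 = 417.89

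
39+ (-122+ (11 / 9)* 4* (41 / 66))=-2159 / 27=-79.96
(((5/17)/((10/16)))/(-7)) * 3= -24/119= -0.20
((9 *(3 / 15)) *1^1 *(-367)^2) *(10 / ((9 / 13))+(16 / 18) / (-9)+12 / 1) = 287426326 / 45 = 6387251.69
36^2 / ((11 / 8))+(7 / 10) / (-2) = 207283 / 220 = 942.20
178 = 178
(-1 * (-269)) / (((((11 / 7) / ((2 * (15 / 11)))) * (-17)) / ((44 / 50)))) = -22596 / 935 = -24.17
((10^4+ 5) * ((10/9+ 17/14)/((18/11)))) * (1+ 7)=21497410/189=113742.91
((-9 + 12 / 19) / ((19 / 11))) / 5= -1749 / 1805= -0.97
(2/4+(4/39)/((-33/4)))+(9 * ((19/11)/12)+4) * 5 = 138815/5148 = 26.96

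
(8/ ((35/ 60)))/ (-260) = -24/ 455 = -0.05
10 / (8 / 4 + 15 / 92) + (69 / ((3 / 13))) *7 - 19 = 413646 / 199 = 2078.62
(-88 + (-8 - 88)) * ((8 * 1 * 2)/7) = -2944/7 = -420.57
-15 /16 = -0.94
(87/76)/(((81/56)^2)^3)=0.13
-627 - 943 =-1570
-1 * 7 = -7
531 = 531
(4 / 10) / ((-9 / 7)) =-14 / 45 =-0.31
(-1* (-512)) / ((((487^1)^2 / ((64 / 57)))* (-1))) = -32768 / 13518633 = -0.00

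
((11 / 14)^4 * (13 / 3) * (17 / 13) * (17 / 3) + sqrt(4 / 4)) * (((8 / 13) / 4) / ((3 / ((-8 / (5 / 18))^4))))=9111218577408 / 19508125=467047.38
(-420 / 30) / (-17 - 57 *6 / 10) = 35 / 128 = 0.27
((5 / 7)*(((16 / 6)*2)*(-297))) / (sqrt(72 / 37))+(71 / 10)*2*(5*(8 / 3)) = 568 / 3 - 660*sqrt(74) / 7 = -621.74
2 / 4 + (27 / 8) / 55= 0.56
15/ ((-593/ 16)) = -240/ 593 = -0.40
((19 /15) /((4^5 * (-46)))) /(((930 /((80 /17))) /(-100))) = 95 /6981696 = 0.00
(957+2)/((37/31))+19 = 30432/37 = 822.49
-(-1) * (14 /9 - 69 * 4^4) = -158962 /9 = -17662.44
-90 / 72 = -5 / 4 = -1.25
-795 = -795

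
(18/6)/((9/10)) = 10/3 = 3.33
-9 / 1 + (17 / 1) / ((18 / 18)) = 8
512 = 512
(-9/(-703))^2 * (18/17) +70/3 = 588113084/25204659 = 23.33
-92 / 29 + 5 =53 / 29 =1.83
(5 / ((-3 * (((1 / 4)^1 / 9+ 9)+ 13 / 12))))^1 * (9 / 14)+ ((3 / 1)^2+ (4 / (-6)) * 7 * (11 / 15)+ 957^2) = 915854.47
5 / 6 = 0.83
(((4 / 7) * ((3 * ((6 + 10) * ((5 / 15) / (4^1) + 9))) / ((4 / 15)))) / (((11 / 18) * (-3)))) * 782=-30685680 / 77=-398515.32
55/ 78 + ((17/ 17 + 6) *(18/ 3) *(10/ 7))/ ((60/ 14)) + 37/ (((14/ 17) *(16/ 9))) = 349243/ 8736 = 39.98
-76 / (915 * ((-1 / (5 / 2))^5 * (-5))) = -2375 / 1464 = -1.62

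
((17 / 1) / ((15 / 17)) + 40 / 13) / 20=4357 / 3900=1.12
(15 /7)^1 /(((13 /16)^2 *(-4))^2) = 61440 /199927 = 0.31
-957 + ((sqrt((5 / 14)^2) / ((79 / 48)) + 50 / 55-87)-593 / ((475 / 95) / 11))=-71398419 / 30415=-2347.47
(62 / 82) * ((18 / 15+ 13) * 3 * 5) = 6603 / 41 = 161.05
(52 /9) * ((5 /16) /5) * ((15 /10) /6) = 0.09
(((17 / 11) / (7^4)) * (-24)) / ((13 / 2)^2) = -0.00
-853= -853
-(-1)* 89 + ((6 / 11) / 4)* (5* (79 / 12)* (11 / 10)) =1503 / 16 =93.94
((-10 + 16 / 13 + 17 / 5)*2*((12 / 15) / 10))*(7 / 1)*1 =-9772 / 1625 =-6.01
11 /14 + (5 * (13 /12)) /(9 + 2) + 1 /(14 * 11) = 1.28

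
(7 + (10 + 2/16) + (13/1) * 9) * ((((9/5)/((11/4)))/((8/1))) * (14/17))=67599/7480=9.04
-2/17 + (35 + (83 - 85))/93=125/527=0.24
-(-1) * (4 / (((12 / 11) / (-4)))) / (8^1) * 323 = -3553 / 6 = -592.17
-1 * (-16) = 16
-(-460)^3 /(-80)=-1216700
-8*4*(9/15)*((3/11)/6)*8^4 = -196608/55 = -3574.69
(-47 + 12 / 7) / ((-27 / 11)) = 3487 / 189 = 18.45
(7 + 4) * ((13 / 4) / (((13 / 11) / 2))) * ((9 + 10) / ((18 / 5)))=11495 / 36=319.31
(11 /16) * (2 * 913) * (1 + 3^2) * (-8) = -100430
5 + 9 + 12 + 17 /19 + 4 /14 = 3615 /133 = 27.18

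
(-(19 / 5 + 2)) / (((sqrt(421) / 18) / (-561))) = 292842 * sqrt(421) / 2105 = 2854.45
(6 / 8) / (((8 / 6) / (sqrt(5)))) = 9*sqrt(5) / 16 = 1.26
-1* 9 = -9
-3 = -3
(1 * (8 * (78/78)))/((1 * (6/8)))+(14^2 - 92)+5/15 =115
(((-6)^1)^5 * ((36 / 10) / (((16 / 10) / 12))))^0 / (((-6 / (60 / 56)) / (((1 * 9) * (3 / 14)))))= -135 / 392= -0.34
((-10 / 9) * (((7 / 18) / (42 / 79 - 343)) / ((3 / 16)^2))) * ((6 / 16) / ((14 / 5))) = 0.00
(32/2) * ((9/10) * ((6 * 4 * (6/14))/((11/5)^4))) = 648000/102487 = 6.32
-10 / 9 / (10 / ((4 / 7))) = -4 / 63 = -0.06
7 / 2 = 3.50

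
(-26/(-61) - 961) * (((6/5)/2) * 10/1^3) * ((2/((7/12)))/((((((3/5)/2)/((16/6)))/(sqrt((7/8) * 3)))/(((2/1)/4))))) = -9375200 * sqrt(42)/427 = -142290.96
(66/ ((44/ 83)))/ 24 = 83/ 16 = 5.19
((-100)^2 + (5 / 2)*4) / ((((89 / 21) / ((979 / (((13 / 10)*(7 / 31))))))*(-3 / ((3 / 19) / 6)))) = -1312850 / 19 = -69097.37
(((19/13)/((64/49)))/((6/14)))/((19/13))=343/192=1.79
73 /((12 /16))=292 /3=97.33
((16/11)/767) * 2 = 32/8437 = 0.00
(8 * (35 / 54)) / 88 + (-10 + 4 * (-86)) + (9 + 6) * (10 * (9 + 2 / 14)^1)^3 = 2335630927337 / 203742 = 11463669.38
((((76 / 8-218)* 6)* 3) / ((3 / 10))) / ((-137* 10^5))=1251 / 1370000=0.00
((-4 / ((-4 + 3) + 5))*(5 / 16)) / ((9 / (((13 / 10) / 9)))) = -13 / 2592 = -0.01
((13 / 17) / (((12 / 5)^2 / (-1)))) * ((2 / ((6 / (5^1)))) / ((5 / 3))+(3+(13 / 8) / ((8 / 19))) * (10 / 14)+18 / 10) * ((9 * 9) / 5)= -2017899 / 121856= -16.56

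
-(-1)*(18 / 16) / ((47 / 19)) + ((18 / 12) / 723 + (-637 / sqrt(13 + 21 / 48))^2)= 588315520049 / 19482440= 30197.22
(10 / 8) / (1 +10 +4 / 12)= 15 / 136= 0.11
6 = 6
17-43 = -26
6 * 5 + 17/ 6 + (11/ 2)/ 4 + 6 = 965/ 24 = 40.21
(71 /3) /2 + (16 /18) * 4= 15.39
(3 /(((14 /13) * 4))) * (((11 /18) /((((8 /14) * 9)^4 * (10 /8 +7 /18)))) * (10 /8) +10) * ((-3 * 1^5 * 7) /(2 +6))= -25767026155 /1409384448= -18.28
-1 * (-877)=877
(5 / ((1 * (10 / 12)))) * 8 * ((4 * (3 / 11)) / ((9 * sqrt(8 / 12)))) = 32 * sqrt(6) / 11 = 7.13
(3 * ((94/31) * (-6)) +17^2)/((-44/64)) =-116272/341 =-340.97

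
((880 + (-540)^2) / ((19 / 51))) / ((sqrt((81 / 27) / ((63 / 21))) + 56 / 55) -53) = -205101600 / 13319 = -15399.17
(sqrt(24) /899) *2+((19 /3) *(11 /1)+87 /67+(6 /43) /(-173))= 4 *sqrt(6) /899+106108690 /1495239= 70.98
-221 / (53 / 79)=-329.42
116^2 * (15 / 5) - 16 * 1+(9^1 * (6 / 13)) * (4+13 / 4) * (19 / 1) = 1064029 / 26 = 40924.19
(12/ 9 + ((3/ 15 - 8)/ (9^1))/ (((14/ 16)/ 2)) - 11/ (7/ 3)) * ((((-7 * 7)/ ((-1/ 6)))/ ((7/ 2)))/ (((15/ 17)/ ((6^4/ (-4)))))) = 4134672/ 25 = 165386.88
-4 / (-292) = 1 / 73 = 0.01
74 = 74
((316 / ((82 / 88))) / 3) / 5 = 22.61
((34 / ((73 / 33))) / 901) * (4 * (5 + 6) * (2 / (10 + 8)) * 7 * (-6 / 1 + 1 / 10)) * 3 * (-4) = 799568 / 19345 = 41.33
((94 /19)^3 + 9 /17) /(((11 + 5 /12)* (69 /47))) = 2666151892 /367416053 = 7.26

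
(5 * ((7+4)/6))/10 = 11/12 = 0.92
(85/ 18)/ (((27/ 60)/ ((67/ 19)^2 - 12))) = 133450/ 29241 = 4.56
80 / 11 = 7.27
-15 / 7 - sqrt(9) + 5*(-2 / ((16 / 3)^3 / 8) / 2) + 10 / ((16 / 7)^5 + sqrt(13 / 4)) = -82623298410928339 / 15749437608995328 - 5649504980*sqrt(13) / 4394374332867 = -5.25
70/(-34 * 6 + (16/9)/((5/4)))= -1575/4558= -0.35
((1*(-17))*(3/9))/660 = -17/1980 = -0.01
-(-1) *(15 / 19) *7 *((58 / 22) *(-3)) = -9135 / 209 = -43.71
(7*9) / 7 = 9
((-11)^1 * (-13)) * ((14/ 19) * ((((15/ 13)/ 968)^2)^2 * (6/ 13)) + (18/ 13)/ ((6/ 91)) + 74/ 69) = 2358368707701484807529/ 747179337943593984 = 3156.36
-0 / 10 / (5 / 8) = 0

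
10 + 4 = 14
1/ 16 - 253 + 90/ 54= -12061/ 48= -251.27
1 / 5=0.20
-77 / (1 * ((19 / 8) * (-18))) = 308 / 171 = 1.80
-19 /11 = -1.73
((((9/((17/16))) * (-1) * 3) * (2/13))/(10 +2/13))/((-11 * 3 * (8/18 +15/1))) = 0.00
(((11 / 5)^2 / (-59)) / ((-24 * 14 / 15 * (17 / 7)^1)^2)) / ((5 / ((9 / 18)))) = -121 / 43650560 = -0.00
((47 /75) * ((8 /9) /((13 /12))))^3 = 3402072064 /25025203125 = 0.14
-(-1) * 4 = 4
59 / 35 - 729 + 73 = -22901 / 35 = -654.31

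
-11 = -11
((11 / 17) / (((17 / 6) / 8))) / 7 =528 / 2023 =0.26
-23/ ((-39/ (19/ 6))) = 437/ 234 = 1.87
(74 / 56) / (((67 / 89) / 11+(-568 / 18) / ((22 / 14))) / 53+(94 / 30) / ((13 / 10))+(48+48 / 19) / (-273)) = 4267757637 / 5967065684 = 0.72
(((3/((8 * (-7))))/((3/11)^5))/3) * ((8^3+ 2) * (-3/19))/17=41390107/732564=56.50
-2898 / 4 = -724.50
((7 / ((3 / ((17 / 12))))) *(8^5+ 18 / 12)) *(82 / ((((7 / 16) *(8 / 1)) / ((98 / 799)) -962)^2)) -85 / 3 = -111527509019 / 6148284921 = -18.14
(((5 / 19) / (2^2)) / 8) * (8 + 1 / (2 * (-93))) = 7435 / 113088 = 0.07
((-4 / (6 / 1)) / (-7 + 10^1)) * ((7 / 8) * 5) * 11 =-385 / 36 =-10.69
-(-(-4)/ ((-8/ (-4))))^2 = -4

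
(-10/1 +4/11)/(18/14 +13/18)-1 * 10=-41186/2783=-14.80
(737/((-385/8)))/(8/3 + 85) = -1608/9205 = -0.17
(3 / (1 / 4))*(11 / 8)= 33 / 2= 16.50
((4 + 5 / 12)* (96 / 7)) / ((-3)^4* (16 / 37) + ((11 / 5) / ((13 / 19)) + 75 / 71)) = 36200060 / 23486603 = 1.54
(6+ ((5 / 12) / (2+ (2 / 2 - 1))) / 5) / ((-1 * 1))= -145 / 24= -6.04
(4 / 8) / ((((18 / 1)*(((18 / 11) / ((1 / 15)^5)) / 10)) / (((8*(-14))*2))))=-616 / 12301875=-0.00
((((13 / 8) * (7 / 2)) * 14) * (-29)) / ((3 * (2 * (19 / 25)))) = -461825 / 912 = -506.39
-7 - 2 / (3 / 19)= -59 / 3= -19.67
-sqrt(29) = -5.39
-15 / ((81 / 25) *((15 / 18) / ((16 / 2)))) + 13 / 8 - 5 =-3443 / 72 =-47.82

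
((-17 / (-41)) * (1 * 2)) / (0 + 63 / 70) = 340 / 369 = 0.92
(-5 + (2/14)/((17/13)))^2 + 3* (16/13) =5083140/184093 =27.61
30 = 30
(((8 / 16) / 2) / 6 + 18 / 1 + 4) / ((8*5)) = 529 / 960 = 0.55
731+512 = 1243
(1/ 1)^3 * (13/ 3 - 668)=-1991/ 3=-663.67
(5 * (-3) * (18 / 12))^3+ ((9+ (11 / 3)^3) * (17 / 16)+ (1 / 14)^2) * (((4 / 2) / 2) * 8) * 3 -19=-35008157 / 3528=-9922.95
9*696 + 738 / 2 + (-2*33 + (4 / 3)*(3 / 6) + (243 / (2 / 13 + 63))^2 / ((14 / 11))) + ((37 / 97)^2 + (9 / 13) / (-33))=250612640676257045 / 38090362924614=6579.42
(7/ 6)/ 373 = 7/ 2238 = 0.00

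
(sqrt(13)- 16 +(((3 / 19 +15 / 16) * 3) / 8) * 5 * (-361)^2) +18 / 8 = sqrt(13) +34258945 / 128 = 267651.61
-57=-57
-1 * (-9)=9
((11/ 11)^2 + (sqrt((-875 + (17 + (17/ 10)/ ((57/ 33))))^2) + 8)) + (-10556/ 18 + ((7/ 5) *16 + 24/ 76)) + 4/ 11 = 302.65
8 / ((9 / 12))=32 / 3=10.67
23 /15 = 1.53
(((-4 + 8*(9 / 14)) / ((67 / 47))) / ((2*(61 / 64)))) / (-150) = -6016 / 2145675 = -0.00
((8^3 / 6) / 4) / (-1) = -64 / 3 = -21.33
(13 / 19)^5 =371293 / 2476099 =0.15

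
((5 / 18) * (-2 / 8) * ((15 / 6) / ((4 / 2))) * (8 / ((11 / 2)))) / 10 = -5 / 396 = -0.01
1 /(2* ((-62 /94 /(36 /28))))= -423 /434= -0.97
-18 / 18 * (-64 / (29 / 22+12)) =1408 / 293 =4.81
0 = 0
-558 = -558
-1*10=-10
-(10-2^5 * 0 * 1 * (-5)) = -10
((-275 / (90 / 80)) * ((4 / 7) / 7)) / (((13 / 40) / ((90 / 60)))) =-176000 / 1911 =-92.10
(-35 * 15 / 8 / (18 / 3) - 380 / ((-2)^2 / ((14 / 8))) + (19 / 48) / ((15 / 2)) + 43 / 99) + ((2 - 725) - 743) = -1642.70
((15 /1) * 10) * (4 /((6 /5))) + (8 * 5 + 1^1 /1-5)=536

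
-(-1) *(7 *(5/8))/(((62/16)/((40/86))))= 700/1333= 0.53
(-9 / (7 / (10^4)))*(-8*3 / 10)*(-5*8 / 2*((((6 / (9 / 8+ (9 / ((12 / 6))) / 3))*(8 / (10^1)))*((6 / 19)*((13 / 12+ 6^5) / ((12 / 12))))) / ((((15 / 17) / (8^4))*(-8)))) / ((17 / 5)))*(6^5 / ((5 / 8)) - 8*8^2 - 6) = 5250707478282240000 / 931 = 5639857656586723.95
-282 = -282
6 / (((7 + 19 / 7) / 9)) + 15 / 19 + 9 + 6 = 21.35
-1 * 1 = -1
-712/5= -142.40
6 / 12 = 1 / 2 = 0.50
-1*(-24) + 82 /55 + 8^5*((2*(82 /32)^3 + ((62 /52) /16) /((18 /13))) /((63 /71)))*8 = 310541889974 /31185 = 9958053.23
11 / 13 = 0.85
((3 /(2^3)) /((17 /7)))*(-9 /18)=-21 /272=-0.08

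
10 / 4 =5 / 2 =2.50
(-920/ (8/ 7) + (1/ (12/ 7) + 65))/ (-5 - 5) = 8873/ 120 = 73.94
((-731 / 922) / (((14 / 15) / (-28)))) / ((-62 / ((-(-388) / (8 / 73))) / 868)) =-543502155 / 461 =-1178963.46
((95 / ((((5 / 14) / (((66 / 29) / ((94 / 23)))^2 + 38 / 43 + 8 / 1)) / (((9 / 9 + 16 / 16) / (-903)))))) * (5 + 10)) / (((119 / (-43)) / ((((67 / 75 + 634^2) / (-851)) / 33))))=-10451637386524052 / 24872303680785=-420.21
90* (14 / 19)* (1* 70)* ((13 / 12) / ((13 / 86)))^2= 4530050 / 19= 238423.68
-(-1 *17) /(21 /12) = 68 /7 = 9.71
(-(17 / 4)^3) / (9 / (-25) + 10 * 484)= -0.02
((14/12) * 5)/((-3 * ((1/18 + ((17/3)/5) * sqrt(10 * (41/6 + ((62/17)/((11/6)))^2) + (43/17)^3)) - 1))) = -3850 * sqrt(11286496146)/2640784327 - 30597875/2640784327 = -0.17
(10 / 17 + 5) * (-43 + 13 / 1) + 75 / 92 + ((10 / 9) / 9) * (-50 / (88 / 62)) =-238544675 / 1393524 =-171.18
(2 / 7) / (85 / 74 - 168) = -148 / 86429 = -0.00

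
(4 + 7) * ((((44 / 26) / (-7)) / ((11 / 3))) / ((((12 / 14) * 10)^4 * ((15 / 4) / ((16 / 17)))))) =-3773 / 111881250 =-0.00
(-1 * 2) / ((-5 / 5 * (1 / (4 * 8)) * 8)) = 8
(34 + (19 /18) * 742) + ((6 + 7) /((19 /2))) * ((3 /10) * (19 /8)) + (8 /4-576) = 87911 /360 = 244.20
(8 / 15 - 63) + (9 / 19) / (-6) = -35651 / 570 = -62.55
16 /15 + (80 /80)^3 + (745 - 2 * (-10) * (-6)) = 9406 /15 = 627.07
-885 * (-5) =4425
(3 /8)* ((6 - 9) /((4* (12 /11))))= -33 /128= -0.26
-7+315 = 308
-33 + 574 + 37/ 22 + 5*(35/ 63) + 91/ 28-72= 188777/ 396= 476.71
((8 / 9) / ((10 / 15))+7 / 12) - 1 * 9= -85 / 12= -7.08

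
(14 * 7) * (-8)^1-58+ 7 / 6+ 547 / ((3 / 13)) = 3059 / 2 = 1529.50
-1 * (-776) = 776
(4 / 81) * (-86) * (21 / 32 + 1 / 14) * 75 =-175225 / 756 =-231.78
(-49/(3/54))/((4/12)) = -2646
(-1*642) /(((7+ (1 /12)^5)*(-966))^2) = -1104192995328 /78643130204130625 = -0.00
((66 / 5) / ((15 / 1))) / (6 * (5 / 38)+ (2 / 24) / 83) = 416328 / 373975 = 1.11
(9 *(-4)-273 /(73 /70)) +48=-18234 /73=-249.78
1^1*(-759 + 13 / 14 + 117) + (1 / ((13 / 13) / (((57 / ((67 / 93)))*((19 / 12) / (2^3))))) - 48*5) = -12988109 / 15008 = -865.41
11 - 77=-66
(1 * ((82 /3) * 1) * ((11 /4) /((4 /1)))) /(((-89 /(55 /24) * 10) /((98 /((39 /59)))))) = -14342251 /1999296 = -7.17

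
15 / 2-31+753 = 1459 / 2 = 729.50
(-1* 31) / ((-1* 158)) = 0.20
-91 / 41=-2.22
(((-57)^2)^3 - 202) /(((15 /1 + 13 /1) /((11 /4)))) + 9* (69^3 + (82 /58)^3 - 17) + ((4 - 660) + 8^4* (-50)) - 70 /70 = 9208531051147009 /2731568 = 3371152045.69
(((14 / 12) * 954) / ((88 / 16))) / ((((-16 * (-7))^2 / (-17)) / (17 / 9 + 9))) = -2.99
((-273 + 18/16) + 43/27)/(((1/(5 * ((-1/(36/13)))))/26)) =49331945/3888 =12688.26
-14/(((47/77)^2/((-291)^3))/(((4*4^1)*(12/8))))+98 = 22223066238.62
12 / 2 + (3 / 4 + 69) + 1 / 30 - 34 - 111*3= -17473 / 60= -291.22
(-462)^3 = -98611128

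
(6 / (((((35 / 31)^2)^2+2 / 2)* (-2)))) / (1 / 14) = -19393941 / 1212073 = -16.00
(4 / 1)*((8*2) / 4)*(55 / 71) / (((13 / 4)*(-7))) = -3520 / 6461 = -0.54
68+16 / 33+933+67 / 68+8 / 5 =11265667 / 11220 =1004.07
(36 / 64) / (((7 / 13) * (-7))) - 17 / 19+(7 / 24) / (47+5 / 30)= -4374865 / 4215568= -1.04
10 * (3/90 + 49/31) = 1501/93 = 16.14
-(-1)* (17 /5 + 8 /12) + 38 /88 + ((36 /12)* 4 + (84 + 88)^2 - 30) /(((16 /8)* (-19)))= -9700369 /12540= -773.55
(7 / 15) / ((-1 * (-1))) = 7 / 15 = 0.47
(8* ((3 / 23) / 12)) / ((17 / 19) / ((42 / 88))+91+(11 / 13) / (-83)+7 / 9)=2583126 / 2781732493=0.00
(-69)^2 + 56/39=185735/39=4762.44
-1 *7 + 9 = 2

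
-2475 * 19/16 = -47025/16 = -2939.06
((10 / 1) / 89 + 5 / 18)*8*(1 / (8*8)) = 625 / 12816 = 0.05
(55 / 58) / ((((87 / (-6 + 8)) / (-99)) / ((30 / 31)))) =-54450 / 26071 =-2.09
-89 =-89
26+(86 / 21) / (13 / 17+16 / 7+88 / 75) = 26.97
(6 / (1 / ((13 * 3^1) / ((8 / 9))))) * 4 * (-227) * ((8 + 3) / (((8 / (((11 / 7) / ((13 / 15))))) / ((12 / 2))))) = -100117215 / 28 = -3575614.82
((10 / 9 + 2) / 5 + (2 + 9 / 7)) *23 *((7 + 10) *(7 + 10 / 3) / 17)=877703 / 945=928.79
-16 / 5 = -3.20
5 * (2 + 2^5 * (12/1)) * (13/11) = 2280.91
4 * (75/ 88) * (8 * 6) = 1800/ 11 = 163.64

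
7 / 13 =0.54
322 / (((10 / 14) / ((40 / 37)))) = 18032 / 37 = 487.35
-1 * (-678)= 678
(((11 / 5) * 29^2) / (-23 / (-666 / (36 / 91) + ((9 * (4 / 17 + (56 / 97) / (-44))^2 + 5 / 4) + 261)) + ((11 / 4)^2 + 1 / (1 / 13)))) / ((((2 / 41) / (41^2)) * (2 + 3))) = 619658.72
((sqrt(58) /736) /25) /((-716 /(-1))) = sqrt(58) /13174400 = 0.00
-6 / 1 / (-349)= 6 / 349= 0.02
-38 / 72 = -19 / 36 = -0.53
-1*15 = -15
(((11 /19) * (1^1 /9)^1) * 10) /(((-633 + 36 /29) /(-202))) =644380 /3132891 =0.21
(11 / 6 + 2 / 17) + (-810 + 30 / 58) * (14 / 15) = -2229049 / 2958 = -753.57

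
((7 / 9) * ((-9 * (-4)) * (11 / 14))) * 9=198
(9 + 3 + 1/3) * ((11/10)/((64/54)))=3663/320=11.45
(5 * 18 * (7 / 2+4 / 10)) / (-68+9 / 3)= -27 / 5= -5.40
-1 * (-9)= 9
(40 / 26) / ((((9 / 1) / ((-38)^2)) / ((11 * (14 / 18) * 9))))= 2223760 / 117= 19006.50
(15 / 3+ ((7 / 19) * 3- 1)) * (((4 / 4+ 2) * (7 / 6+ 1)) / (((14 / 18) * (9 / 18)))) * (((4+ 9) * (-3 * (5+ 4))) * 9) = -35851491 / 133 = -269560.08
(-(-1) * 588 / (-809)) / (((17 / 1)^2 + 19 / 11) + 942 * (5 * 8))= -1078 / 56316917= -0.00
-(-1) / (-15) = -1 / 15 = -0.07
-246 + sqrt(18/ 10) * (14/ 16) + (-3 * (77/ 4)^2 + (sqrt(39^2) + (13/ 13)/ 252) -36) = -1365521/ 1008 + 21 * sqrt(5)/ 40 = -1353.51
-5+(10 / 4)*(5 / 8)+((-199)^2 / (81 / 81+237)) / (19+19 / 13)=1188767 / 253232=4.69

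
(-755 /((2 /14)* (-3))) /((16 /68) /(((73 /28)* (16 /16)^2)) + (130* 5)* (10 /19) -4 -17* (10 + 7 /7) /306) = 106812870 /20468321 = 5.22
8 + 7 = 15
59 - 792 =-733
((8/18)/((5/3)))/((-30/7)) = -14/225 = -0.06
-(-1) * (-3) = -3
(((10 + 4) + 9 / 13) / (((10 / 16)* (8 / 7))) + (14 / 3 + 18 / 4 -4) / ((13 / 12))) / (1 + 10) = 1647 / 715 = 2.30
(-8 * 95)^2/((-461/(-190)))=109744000/461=238056.40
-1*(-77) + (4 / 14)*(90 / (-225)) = 2691 / 35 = 76.89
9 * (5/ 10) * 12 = 54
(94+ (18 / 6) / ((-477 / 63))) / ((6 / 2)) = 4961 / 159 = 31.20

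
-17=-17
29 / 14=2.07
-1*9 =-9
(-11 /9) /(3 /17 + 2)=-187 /333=-0.56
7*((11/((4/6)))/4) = 231/8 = 28.88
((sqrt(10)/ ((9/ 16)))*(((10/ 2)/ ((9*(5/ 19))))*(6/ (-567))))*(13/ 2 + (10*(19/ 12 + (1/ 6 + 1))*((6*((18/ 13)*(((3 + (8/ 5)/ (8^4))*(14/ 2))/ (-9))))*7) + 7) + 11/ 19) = 235093123*sqrt(10)/ 1592136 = 466.94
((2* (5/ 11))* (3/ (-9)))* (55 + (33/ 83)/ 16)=-33215/ 1992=-16.67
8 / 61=0.13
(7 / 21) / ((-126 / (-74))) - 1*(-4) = 793 / 189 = 4.20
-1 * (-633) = 633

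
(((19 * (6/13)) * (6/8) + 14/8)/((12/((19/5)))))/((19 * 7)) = 433/21840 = 0.02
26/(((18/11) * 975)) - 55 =-37114/675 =-54.98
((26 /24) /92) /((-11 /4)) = -13 /3036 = -0.00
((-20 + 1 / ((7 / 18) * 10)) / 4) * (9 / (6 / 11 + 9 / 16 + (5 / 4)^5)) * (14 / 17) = -35025408 / 3982675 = -8.79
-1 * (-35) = 35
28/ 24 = 1.17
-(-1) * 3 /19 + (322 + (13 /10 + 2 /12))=92233 /285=323.62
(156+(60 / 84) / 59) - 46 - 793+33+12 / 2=-265967 / 413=-643.99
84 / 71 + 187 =13361 / 71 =188.18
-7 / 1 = -7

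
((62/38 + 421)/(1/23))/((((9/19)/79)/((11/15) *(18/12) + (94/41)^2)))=51967019467/5043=10304782.76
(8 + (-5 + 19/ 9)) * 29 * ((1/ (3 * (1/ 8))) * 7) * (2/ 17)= 149408/ 459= 325.51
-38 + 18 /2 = -29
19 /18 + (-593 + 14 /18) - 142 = -4399 /6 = -733.17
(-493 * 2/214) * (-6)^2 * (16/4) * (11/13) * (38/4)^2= -70477308/1391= -50666.65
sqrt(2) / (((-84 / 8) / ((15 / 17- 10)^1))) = 310*sqrt(2) / 357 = 1.23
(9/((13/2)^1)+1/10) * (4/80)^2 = 193/52000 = 0.00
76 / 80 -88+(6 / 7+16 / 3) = -33961 / 420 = -80.86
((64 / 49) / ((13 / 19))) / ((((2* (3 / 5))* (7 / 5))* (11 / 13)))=15200 / 11319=1.34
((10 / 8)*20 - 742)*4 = -2868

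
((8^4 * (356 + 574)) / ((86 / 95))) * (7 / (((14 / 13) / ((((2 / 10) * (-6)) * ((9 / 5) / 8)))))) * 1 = -317551104 / 43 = -7384909.40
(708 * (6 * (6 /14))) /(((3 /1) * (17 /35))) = 21240 /17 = 1249.41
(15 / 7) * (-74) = -1110 / 7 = -158.57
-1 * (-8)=8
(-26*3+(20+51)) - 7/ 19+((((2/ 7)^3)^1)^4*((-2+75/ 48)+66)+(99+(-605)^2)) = 96282983493293752/ 262984456819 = 366116.63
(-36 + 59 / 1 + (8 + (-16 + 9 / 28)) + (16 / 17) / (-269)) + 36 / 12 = 2345501 / 128044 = 18.32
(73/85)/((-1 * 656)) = -73/55760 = -0.00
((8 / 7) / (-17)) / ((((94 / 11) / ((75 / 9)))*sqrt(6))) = -550*sqrt(6) / 50337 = -0.03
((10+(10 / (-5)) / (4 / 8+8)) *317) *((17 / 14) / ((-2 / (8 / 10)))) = -52622 / 35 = -1503.49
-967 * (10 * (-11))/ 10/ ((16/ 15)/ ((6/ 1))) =478665/ 8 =59833.12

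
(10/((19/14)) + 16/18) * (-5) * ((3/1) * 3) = -7060/19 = -371.58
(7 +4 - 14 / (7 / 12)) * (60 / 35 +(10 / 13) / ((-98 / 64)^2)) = -63748 / 2401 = -26.55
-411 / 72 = -5.71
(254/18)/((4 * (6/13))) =1651/216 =7.64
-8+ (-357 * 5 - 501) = -2294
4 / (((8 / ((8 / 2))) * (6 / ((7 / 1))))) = 7 / 3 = 2.33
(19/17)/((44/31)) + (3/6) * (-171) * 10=-854.21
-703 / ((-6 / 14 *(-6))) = -4921 / 18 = -273.39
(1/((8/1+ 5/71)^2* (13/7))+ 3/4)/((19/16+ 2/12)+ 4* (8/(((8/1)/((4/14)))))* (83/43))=15586958716/73182454683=0.21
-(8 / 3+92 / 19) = -428 / 57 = -7.51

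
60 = 60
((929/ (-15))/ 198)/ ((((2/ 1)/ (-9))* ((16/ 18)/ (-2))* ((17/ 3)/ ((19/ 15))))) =-52953/ 74800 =-0.71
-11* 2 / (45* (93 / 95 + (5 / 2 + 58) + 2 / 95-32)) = -44 / 2655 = -0.02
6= 6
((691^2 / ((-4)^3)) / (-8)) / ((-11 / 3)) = -1432443 / 5632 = -254.34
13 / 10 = 1.30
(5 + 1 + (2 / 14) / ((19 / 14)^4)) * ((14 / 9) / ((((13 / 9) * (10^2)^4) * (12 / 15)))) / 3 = 2755949 / 101650380000000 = 0.00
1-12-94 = -105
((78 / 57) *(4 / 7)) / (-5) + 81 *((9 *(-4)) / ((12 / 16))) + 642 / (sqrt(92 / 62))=-2585624 / 665 + 321 *sqrt(1426) / 23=-3361.12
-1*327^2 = -106929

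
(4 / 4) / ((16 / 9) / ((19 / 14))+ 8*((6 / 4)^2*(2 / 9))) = 171 / 908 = 0.19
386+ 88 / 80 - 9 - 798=-419.90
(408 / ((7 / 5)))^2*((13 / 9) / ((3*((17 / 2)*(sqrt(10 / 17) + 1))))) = 12022400 / 1029 - 707200*sqrt(170) / 1029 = 2722.68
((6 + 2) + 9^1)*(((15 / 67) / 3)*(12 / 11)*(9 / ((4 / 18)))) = 41310 / 737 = 56.05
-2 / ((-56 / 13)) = 13 / 28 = 0.46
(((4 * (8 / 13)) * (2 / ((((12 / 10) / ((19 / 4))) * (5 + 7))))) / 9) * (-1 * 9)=-190 / 117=-1.62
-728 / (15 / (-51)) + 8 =12416 / 5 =2483.20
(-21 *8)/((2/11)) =-924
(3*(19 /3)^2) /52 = 361 /156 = 2.31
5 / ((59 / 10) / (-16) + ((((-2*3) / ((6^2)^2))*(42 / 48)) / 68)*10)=-1468800 / 108499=-13.54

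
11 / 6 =1.83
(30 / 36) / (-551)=-5 / 3306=-0.00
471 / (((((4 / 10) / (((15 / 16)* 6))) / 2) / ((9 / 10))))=190755 / 16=11922.19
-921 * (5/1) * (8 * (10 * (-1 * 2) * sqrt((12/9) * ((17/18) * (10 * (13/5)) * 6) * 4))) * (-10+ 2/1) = -165230217.85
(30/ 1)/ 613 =30/ 613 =0.05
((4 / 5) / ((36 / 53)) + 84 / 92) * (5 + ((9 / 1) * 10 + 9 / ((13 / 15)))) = 592936 / 2691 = 220.34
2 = 2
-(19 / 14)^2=-361 / 196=-1.84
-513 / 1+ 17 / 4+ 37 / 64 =-508.17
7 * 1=7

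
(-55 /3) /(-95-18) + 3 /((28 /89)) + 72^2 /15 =16862441 /47460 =355.30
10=10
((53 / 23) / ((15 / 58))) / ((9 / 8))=24592 / 3105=7.92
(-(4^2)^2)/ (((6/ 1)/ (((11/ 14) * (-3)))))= 704/ 7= 100.57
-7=-7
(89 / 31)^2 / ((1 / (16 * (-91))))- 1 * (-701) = -10859315 / 961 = -11300.02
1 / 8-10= -79 / 8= -9.88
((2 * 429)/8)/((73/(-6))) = -1287/146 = -8.82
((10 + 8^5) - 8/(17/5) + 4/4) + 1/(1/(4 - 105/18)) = 3343031/102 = 32774.81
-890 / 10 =-89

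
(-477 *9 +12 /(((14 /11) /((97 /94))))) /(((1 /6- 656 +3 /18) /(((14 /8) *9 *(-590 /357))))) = -1870707690 /11001431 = -170.04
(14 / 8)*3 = 21 / 4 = 5.25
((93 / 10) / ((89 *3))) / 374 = 31 / 332860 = 0.00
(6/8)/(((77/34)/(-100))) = -33.12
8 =8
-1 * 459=-459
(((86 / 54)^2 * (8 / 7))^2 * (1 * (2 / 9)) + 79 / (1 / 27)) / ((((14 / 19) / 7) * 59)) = 9506444372519 / 27655126758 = 343.75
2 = 2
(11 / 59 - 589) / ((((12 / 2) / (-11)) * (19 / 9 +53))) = 286605 / 14632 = 19.59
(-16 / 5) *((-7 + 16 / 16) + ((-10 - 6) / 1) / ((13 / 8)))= 3296 / 65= 50.71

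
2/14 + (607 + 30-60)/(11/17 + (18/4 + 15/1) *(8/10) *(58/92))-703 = -92924395/143444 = -647.81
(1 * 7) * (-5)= -35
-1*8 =-8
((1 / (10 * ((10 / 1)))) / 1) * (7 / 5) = 7 / 500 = 0.01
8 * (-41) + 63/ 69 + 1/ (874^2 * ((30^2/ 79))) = -224868488321/ 687488400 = -327.09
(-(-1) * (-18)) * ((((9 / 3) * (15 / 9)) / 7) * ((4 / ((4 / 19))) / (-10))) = 171 / 7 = 24.43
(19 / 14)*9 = 171 / 14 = 12.21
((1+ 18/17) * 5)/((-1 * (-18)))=175/306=0.57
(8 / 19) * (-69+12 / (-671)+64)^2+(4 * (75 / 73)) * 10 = 32284363376 / 624484267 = 51.70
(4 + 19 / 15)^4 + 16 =39760081 / 50625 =785.38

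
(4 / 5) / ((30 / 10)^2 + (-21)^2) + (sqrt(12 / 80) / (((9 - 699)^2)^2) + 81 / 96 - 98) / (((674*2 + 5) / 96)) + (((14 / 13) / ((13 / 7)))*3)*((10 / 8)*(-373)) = -140281285499 / 171492750 + sqrt(15) / 31946473659375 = -818.00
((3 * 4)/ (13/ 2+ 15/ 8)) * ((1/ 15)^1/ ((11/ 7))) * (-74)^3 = -90770176/ 3685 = -24632.34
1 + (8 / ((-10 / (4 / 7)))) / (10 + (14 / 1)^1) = 103 / 105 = 0.98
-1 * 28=-28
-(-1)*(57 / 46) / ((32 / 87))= 4959 / 1472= 3.37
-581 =-581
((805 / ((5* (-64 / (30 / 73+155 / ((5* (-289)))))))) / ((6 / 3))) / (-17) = 1031527 / 45907072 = 0.02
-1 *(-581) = 581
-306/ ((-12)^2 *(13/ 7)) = -119/ 104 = -1.14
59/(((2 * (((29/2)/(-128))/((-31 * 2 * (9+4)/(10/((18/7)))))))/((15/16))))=10271664/203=50599.33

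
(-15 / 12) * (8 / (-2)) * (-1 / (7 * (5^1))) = -0.14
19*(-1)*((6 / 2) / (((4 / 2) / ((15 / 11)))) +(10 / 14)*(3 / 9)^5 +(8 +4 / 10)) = -198.52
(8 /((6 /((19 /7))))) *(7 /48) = 19 /36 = 0.53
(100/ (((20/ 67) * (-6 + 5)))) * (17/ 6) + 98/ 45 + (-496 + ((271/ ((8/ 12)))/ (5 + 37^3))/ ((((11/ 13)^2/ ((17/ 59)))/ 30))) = -3913636748444/ 2712355965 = -1442.89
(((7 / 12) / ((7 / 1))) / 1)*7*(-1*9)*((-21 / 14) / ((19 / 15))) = 945 / 152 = 6.22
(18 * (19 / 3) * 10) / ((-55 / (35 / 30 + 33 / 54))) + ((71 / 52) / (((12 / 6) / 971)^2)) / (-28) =-2216158447 / 192192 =-11530.96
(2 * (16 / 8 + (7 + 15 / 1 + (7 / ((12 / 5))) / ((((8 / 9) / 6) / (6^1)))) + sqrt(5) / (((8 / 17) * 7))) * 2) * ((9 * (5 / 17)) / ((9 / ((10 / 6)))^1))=25 * sqrt(5) / 42 + 9475 / 34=280.01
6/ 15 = 0.40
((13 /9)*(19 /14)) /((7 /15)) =1235 /294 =4.20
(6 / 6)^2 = 1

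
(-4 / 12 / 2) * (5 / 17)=-0.05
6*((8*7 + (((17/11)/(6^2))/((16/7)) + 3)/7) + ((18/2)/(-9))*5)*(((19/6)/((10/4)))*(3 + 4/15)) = 303383507/237600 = 1276.87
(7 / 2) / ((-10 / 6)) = -21 / 10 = -2.10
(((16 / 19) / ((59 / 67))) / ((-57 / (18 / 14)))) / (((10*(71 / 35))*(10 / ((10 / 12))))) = -134 / 1512229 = -0.00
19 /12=1.58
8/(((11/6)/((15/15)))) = 48/11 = 4.36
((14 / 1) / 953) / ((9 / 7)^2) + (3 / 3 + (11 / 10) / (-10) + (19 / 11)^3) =62182190887 / 10274388300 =6.05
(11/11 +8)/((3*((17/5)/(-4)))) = -60/17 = -3.53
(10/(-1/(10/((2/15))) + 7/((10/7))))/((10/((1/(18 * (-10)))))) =-5/4398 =-0.00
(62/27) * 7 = 434/27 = 16.07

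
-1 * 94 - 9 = -103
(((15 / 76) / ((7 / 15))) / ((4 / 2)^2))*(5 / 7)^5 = 703125 / 35765296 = 0.02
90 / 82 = 45 / 41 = 1.10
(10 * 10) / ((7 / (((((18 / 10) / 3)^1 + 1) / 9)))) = 160 / 63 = 2.54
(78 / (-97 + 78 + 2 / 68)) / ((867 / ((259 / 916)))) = -3367 / 2510985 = -0.00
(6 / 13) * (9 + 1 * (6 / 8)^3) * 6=5427 / 208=26.09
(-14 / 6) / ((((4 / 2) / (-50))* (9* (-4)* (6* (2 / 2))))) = -175 / 648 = -0.27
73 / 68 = 1.07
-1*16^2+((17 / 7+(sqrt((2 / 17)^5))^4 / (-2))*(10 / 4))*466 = 36314098124612477 / 14111957303143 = 2573.29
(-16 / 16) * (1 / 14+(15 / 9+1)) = -115 / 42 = -2.74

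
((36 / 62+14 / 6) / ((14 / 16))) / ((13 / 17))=36856 / 8463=4.35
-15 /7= -2.14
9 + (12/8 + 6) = 33/2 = 16.50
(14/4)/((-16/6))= -21/16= -1.31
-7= -7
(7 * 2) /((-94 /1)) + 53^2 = 132016 /47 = 2808.85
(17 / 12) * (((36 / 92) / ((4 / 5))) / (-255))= -1 / 368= -0.00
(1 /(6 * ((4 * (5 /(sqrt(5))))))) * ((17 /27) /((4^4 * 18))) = 17 * sqrt(5) /14929920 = 0.00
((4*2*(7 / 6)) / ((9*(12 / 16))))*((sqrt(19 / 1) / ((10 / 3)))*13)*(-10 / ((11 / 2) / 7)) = -20384*sqrt(19) / 297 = -299.16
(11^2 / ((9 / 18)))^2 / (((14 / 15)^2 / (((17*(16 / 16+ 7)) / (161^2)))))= 448014600 / 1270129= 352.73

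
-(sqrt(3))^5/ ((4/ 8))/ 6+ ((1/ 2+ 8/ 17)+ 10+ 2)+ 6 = 645/ 34-3* sqrt(3) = 13.77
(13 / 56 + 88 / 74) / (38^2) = 155 / 157472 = 0.00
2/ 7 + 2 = 16/ 7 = 2.29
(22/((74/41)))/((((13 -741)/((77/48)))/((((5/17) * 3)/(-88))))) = 2255/8373248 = 0.00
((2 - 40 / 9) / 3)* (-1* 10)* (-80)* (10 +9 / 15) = -186560 / 27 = -6909.63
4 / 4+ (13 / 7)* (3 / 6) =27 / 14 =1.93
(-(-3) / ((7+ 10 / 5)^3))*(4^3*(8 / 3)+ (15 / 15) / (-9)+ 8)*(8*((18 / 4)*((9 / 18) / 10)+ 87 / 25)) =396929 / 18225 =21.78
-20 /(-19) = 20 /19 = 1.05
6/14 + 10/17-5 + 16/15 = -5206/1785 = -2.92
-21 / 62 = -0.34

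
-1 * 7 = -7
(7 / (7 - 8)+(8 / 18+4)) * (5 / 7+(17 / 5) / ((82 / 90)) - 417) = 2723269 / 2583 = 1054.30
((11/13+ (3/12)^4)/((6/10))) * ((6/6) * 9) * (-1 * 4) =-42435/832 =-51.00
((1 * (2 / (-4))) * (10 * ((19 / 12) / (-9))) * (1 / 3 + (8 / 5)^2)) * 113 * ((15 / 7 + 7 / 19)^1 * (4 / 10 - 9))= -6211.12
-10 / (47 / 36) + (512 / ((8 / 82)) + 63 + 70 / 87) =5304.15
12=12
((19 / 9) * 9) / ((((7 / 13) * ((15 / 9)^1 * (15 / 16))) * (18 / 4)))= 7904 / 1575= 5.02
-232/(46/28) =-3248/23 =-141.22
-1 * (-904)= 904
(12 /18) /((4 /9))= 3 /2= 1.50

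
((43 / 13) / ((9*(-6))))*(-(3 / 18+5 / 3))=473 / 4212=0.11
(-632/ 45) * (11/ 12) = -1738/ 135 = -12.87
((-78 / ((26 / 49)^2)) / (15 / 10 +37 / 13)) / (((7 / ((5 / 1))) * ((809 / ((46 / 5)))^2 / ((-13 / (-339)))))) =-9435244 / 41785339445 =-0.00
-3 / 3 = -1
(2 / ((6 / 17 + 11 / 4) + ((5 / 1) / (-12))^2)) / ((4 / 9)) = 11016 / 8021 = 1.37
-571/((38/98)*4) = -27979/76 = -368.14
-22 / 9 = -2.44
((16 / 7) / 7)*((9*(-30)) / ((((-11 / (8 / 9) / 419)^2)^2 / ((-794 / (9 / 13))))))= 208497032069226168320 / 1568973483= 132887543561.64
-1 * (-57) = 57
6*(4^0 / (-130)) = -3 / 65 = -0.05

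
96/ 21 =32/ 7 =4.57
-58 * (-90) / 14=2610 / 7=372.86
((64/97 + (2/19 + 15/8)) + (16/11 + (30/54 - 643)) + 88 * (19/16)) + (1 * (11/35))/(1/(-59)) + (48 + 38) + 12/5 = -4740888091/10217592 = -463.99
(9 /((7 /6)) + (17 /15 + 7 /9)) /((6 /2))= 3032 /945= 3.21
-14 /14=-1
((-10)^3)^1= -1000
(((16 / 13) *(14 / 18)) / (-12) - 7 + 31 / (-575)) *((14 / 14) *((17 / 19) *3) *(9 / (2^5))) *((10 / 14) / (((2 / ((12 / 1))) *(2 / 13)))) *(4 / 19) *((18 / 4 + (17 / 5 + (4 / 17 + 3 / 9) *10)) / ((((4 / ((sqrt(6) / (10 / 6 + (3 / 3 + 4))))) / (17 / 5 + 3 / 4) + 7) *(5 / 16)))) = -142.69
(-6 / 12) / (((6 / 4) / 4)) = -4 / 3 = -1.33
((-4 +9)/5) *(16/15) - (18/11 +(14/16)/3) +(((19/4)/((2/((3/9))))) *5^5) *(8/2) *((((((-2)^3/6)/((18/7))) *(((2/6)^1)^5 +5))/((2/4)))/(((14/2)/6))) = -127074486619/2886840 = -44018.54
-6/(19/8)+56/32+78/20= 1187/380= 3.12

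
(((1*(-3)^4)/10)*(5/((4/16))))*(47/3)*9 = 22842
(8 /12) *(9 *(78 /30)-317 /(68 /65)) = -95069 /510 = -186.41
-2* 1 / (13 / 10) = -20 / 13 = -1.54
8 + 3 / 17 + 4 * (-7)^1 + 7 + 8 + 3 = -31 / 17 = -1.82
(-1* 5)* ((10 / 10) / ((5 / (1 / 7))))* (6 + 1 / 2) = -13 / 14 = -0.93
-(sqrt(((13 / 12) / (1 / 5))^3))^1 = -65 * sqrt(195) / 72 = -12.61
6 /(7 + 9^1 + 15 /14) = 84 /239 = 0.35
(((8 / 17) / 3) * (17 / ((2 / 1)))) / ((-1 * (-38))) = 2 / 57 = 0.04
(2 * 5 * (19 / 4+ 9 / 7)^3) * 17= 410278765 / 10976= 37379.63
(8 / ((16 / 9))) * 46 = 207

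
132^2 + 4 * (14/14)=17428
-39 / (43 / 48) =-1872 / 43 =-43.53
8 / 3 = 2.67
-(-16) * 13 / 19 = 208 / 19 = 10.95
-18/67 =-0.27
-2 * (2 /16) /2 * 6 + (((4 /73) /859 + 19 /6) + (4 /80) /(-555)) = 420524242 /174011925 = 2.42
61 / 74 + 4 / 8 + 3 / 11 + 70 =71.60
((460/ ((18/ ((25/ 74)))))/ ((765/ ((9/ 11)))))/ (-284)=-575/ 17684964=-0.00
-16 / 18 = -8 / 9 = -0.89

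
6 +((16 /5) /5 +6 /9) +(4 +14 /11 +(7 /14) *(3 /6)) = 42337 /3300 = 12.83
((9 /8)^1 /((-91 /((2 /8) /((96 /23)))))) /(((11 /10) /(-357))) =17595 /73216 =0.24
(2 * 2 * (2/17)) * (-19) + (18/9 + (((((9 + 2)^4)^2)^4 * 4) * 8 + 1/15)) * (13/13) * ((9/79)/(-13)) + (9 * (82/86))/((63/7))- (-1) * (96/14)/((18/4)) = -46672932501778613599311465265022667028528/78827385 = -592090331320500021652519200000000.00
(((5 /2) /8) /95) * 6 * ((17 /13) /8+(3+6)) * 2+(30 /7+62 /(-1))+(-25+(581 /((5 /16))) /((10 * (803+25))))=-23515094389 /286322400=-82.13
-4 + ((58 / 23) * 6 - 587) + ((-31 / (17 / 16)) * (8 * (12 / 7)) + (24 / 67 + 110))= -158741263 / 183379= -865.65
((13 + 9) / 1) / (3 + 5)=11 / 4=2.75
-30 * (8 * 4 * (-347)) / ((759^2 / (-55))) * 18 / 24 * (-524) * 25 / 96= 56821250 / 17457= 3254.93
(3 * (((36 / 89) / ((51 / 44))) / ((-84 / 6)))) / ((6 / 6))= -792 / 10591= -0.07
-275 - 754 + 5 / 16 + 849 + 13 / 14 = -20021 / 112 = -178.76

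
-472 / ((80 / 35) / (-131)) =54103 / 2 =27051.50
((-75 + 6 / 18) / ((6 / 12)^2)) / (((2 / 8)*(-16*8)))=28 / 3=9.33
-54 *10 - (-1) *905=365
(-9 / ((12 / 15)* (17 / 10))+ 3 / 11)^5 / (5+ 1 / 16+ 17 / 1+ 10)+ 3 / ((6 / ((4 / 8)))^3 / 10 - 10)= -51555108109391319 / 160754580964021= -320.71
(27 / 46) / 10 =27 / 460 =0.06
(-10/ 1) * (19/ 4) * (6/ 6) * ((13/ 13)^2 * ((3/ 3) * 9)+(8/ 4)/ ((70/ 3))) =-3021/ 7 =-431.57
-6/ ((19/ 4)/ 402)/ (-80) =603/ 95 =6.35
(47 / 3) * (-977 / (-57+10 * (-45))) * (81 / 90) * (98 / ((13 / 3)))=6750093 / 10985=614.48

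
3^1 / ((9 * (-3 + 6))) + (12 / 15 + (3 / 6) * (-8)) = -139 / 45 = -3.09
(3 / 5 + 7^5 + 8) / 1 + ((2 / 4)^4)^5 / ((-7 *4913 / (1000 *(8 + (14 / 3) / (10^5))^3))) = 16815.60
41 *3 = 123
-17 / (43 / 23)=-391 / 43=-9.09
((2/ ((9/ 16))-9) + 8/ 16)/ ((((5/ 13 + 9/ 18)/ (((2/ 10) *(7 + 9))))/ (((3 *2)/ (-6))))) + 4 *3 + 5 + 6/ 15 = 36521/ 1035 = 35.29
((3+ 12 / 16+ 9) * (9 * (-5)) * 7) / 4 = -16065 / 16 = -1004.06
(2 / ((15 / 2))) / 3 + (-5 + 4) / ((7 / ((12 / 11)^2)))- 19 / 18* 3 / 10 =-60647 / 152460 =-0.40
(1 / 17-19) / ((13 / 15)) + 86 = 14176 / 221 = 64.14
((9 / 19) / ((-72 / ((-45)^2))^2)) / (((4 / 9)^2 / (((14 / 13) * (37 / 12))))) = 3186185625 / 505856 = 6298.60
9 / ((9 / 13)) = 13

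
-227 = -227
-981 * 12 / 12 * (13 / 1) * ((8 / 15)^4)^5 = -1633689772027902164992 / 36947297000885009765625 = -0.04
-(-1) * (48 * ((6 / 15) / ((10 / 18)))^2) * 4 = 62208 / 625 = 99.53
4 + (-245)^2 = 60029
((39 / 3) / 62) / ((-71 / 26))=-169 / 2201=-0.08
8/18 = 4/9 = 0.44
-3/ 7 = -0.43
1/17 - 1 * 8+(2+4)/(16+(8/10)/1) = -1805/238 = -7.58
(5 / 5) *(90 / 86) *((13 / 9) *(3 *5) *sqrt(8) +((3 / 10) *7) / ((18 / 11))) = 231 / 172 +1950 *sqrt(2) / 43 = 65.48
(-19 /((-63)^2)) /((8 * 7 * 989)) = -19 /219819096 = -0.00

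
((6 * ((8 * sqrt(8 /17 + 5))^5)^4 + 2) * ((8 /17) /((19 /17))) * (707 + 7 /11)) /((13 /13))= 20848426841539019829011900916502391262967424 /421342725193841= 49480922761743633475462890000.00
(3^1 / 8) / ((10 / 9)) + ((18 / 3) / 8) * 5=327 / 80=4.09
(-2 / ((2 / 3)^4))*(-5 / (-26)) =-405 / 208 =-1.95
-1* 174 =-174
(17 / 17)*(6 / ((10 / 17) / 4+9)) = 204 / 311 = 0.66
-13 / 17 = -0.76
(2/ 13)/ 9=2/ 117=0.02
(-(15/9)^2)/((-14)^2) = -25/1764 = -0.01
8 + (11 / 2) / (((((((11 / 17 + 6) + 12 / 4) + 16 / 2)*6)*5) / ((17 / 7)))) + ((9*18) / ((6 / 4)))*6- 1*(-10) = 83919179 / 126000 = 666.03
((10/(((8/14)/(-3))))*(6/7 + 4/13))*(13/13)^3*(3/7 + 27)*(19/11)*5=-14500800/1001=-14486.31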